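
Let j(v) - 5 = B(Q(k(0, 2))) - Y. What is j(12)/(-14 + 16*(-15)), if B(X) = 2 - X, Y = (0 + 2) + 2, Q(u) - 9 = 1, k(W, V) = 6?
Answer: 7/254 ≈ 0.027559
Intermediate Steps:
Q(u) = 10 (Q(u) = 9 + 1 = 10)
Y = 4 (Y = 2 + 2 = 4)
j(v) = -7 (j(v) = 5 + ((2 - 1*10) - 1*4) = 5 + ((2 - 10) - 4) = 5 + (-8 - 4) = 5 - 12 = -7)
j(12)/(-14 + 16*(-15)) = -7/(-14 + 16*(-15)) = -7/(-14 - 240) = -7/(-254) = -7*(-1/254) = 7/254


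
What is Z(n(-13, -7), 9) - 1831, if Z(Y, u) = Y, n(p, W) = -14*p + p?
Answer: -1662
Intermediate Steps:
n(p, W) = -13*p
Z(n(-13, -7), 9) - 1831 = -13*(-13) - 1831 = 169 - 1831 = -1662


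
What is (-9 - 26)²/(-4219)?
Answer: -1225/4219 ≈ -0.29035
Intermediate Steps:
(-9 - 26)²/(-4219) = (-35)²*(-1/4219) = 1225*(-1/4219) = -1225/4219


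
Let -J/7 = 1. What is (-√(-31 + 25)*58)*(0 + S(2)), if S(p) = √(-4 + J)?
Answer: 58*√66 ≈ 471.19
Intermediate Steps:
J = -7 (J = -7*1 = -7)
S(p) = I*√11 (S(p) = √(-4 - 7) = √(-11) = I*√11)
(-√(-31 + 25)*58)*(0 + S(2)) = (-√(-31 + 25)*58)*(0 + I*√11) = (-√(-6)*58)*(I*√11) = (-I*√6*58)*(I*√11) = (-58*I*√6)*(I*√11) = 58*√66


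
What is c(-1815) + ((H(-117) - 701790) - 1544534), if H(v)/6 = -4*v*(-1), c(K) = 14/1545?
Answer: -3474908926/1545 ≈ -2.2491e+6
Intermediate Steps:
c(K) = 14/1545 (c(K) = 14*(1/1545) = 14/1545)
H(v) = 24*v (H(v) = 6*(-4*v*(-1)) = 6*(4*v) = 24*v)
c(-1815) + ((H(-117) - 701790) - 1544534) = 14/1545 + ((24*(-117) - 701790) - 1544534) = 14/1545 + ((-2808 - 701790) - 1544534) = 14/1545 + (-704598 - 1544534) = 14/1545 - 2249132 = -3474908926/1545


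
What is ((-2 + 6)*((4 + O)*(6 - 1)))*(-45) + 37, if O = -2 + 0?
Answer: -1763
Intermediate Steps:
O = -2
((-2 + 6)*((4 + O)*(6 - 1)))*(-45) + 37 = ((-2 + 6)*((4 - 2)*(6 - 1)))*(-45) + 37 = (4*(2*5))*(-45) + 37 = (4*10)*(-45) + 37 = 40*(-45) + 37 = -1800 + 37 = -1763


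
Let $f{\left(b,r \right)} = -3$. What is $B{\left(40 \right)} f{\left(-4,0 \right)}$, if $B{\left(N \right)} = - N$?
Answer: $120$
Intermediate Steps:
$B{\left(40 \right)} f{\left(-4,0 \right)} = \left(-1\right) 40 \left(-3\right) = \left(-40\right) \left(-3\right) = 120$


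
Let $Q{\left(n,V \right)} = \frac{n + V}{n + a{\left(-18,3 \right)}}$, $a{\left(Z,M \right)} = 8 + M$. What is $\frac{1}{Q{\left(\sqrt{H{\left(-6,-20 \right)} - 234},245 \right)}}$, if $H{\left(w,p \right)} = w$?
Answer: $\frac{587}{12053} + \frac{936 i \sqrt{15}}{60265} \approx 0.048702 + 0.060153 i$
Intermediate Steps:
$Q{\left(n,V \right)} = \frac{V + n}{11 + n}$ ($Q{\left(n,V \right)} = \frac{n + V}{n + \left(8 + 3\right)} = \frac{V + n}{n + 11} = \frac{V + n}{11 + n}$)
$\frac{1}{Q{\left(\sqrt{H{\left(-6,-20 \right)} - 234},245 \right)}} = \frac{1}{\frac{1}{11 + \sqrt{-6 - 234}} \left(245 + \sqrt{-6 - 234}\right)} = \frac{1}{\frac{1}{11 + \sqrt{-240}} \left(245 + \sqrt{-240}\right)} = \frac{1}{\frac{1}{11 + 4 i \sqrt{15}} \left(245 + 4 i \sqrt{15}\right)} = \frac{11 + 4 i \sqrt{15}}{245 + 4 i \sqrt{15}}$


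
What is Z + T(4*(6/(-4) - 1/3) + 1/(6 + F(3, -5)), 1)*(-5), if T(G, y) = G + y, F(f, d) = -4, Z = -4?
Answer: 151/6 ≈ 25.167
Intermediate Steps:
Z + T(4*(6/(-4) - 1/3) + 1/(6 + F(3, -5)), 1)*(-5) = -4 + ((4*(6/(-4) - 1/3) + 1/(6 - 4)) + 1)*(-5) = -4 + ((4*(6*(-¼) - 1*⅓) + 1/2) + 1)*(-5) = -4 + ((4*(-3/2 - ⅓) + ½) + 1)*(-5) = -4 + ((4*(-11/6) + ½) + 1)*(-5) = -4 + ((-22/3 + ½) + 1)*(-5) = -4 + (-41/6 + 1)*(-5) = -4 - 35/6*(-5) = -4 + 175/6 = 151/6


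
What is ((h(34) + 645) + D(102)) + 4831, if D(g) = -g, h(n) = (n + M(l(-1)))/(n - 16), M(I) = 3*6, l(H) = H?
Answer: 48392/9 ≈ 5376.9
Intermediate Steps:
M(I) = 18
h(n) = (18 + n)/(-16 + n) (h(n) = (n + 18)/(n - 16) = (18 + n)/(-16 + n))
((h(34) + 645) + D(102)) + 4831 = (((18 + 34)/(-16 + 34) + 645) - 1*102) + 4831 = ((52/18 + 645) - 102) + 4831 = (((1/18)*52 + 645) - 102) + 4831 = ((26/9 + 645) - 102) + 4831 = (5831/9 - 102) + 4831 = 4913/9 + 4831 = 48392/9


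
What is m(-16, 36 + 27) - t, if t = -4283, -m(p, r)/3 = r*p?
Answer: 7307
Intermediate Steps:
m(p, r) = -3*p*r (m(p, r) = -3*r*p = -3*p*r)
m(-16, 36 + 27) - t = -3*(-16)*(36 + 27) - 1*(-4283) = -3*(-16)*63 + 4283 = 3024 + 4283 = 7307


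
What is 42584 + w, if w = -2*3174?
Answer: 36236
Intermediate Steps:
w = -6348
42584 + w = 42584 - 6348 = 36236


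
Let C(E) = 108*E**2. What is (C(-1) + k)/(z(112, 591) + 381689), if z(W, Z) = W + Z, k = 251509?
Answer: 251617/382392 ≈ 0.65801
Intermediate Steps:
(C(-1) + k)/(z(112, 591) + 381689) = (108*(-1)**2 + 251509)/((112 + 591) + 381689) = (108*1 + 251509)/(703 + 381689) = (108 + 251509)/382392 = 251617*(1/382392) = 251617/382392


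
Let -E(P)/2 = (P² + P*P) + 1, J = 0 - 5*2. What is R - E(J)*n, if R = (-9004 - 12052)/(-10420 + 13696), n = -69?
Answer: -3246098/117 ≈ -27744.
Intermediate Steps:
J = -10 (J = 0 - 10 = -10)
E(P) = -2 - 4*P² (E(P) = -2*((P² + P*P) + 1) = -2*((P² + P²) + 1) = -2*(2*P² + 1) = -2*(1 + 2*P²) = -2 - 4*P²)
R = -752/117 (R = -21056/3276 = -21056*1/3276 = -752/117 ≈ -6.4274)
R - E(J)*n = -752/117 - (-2 - 4*(-10)²)*(-69) = -752/117 - (-2 - 4*100)*(-69) = -752/117 - (-2 - 400)*(-69) = -752/117 - (-402)*(-69) = -752/117 - 1*27738 = -752/117 - 27738 = -3246098/117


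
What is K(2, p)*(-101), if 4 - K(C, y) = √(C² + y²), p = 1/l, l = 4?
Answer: -404 + 101*√65/4 ≈ -200.43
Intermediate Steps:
p = ¼ (p = 1/4 = ¼ ≈ 0.25000)
K(C, y) = 4 - √(C² + y²)
K(2, p)*(-101) = (4 - √(2² + (¼)²))*(-101) = (4 - √(4 + 1/16))*(-101) = (4 - √(65/16))*(-101) = (4 - √65/4)*(-101) = -404 + 101*√65/4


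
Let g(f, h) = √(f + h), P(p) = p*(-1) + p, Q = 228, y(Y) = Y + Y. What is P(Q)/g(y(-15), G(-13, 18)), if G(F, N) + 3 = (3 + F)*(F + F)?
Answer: 0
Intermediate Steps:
y(Y) = 2*Y
P(p) = 0 (P(p) = -p + p = 0)
G(F, N) = -3 + 2*F*(3 + F) (G(F, N) = -3 + (3 + F)*(F + F) = -3 + (3 + F)*(2*F) = -3 + 2*F*(3 + F))
P(Q)/g(y(-15), G(-13, 18)) = 0/(√(2*(-15) + (-3 + 2*(-13)² + 6*(-13)))) = 0/(√(-30 + (-3 + 2*169 - 78))) = 0/(√(-30 + (-3 + 338 - 78))) = 0/(√(-30 + 257)) = 0/(√227) = 0*(√227/227) = 0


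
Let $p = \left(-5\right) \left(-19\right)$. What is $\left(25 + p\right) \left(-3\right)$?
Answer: $-360$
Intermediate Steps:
$p = 95$
$\left(25 + p\right) \left(-3\right) = \left(25 + 95\right) \left(-3\right) = 120 \left(-3\right) = -360$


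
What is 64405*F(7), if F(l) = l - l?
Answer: 0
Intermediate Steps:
F(l) = 0
64405*F(7) = 64405*0 = 0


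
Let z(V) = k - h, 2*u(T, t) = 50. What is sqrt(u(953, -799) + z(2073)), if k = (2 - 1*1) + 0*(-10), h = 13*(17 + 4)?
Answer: I*sqrt(247) ≈ 15.716*I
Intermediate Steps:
u(T, t) = 25 (u(T, t) = (1/2)*50 = 25)
h = 273 (h = 13*21 = 273)
k = 1 (k = (2 - 1) + 0 = 1 + 0 = 1)
z(V) = -272 (z(V) = 1 - 1*273 = 1 - 273 = -272)
sqrt(u(953, -799) + z(2073)) = sqrt(25 - 272) = sqrt(-247) = I*sqrt(247)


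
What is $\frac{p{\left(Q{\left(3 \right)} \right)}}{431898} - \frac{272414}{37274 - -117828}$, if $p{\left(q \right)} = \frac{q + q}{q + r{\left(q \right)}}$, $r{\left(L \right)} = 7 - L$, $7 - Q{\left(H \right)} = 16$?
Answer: $- \frac{68632352020}{39076475431} \approx -1.7564$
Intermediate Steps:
$Q{\left(H \right)} = -9$ ($Q{\left(H \right)} = 7 - 16 = -9$)
$p{\left(q \right)} = \frac{2 q}{7}$ ($p{\left(q \right)} = \frac{q + q}{q - \left(-7 + q\right)} = \frac{2 q}{7}$)
$\frac{p{\left(Q{\left(3 \right)} \right)}}{431898} - \frac{272414}{37274 - -117828} = \frac{\frac{2}{7} \left(-9\right)}{431898} - \frac{272414}{37274 - -117828} = \left(- \frac{18}{7}\right) \frac{1}{431898} - \frac{272414}{37274 + 117828} = - \frac{3}{503881} - \frac{272414}{155102} = - \frac{3}{503881} - \frac{136207}{77551} = - \frac{68632352020}{39076475431}$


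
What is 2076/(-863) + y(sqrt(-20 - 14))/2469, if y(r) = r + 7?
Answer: -5119603/2130747 + I*sqrt(34)/2469 ≈ -2.4027 + 0.0023617*I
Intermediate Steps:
y(r) = 7 + r
2076/(-863) + y(sqrt(-20 - 14))/2469 = 2076/(-863) + (7 + sqrt(-20 - 14))/2469 = 2076*(-1/863) + (7 + sqrt(-34))*(1/2469) = -2076/863 + (7 + I*sqrt(34))*(1/2469) = -2076/863 + (7/2469 + I*sqrt(34)/2469) = -5119603/2130747 + I*sqrt(34)/2469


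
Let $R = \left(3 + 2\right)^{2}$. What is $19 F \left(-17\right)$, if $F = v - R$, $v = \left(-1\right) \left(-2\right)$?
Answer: $7429$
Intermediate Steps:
$R = 25$ ($R = 5^{2} = 25$)
$v = 2$
$F = -23$ ($F = 2 - 25 = -23$)
$19 F \left(-17\right) = 19 \left(-23\right) \left(-17\right) = \left(-437\right) \left(-17\right) = 7429$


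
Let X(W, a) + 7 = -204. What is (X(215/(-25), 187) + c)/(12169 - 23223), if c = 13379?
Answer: -6584/5527 ≈ -1.1912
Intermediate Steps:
X(W, a) = -211 (X(W, a) = -7 - 204 = -211)
(X(215/(-25), 187) + c)/(12169 - 23223) = (-211 + 13379)/(12169 - 23223) = 13168/(-11054) = 13168*(-1/11054) = -6584/5527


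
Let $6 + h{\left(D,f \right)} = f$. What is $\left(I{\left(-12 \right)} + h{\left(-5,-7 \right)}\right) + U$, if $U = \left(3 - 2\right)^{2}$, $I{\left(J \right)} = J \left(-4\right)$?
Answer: $36$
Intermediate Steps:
$I{\left(J \right)} = - 4 J$
$h{\left(D,f \right)} = -6 + f$
$U = 1$ ($U = 1^{2} = 1$)
$\left(I{\left(-12 \right)} + h{\left(-5,-7 \right)}\right) + U = \left(\left(-4\right) \left(-12\right) - 13\right) + 1 = \left(48 - 13\right) + 1 = 35 + 1 = 36$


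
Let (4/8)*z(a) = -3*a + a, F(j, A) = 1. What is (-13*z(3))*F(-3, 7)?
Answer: 156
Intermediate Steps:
z(a) = -4*a (z(a) = 2*(-3*a + a) = 2*(-2*a) = -4*a)
(-13*z(3))*F(-3, 7) = -(-52)*3*1 = -13*(-12)*1 = 156*1 = 156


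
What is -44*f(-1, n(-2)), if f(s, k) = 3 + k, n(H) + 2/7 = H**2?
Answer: -2068/7 ≈ -295.43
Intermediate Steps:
n(H) = -2/7 + H**2
-44*f(-1, n(-2)) = -44*(3 + (-2/7 + (-2)**2)) = -44*(3 + (-2/7 + 4)) = -44*(3 + 26/7) = -44*47/7 = -2068/7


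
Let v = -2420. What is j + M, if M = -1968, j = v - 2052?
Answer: -6440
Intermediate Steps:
j = -4472 (j = -2420 - 2052 = -4472)
j + M = -4472 - 1968 = -6440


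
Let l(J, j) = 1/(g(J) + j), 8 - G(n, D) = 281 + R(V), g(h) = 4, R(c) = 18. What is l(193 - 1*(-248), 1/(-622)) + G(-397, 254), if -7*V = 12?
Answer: -723095/2487 ≈ -290.75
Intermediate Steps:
V = -12/7 (V = -⅐*12 = -12/7 ≈ -1.7143)
G(n, D) = -291 (G(n, D) = 8 - (281 + 18) = 8 - 1*299 = 8 - 299 = -291)
l(J, j) = 1/(4 + j)
l(193 - 1*(-248), 1/(-622)) + G(-397, 254) = 1/(4 + 1/(-622)) - 291 = 1/(4 - 1/622) - 291 = 1/(2487/622) - 291 = 622/2487 - 291 = -723095/2487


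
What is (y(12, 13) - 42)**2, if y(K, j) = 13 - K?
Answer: 1681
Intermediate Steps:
(y(12, 13) - 42)**2 = ((13 - 1*12) - 42)**2 = ((13 - 12) - 42)**2 = (1 - 42)**2 = (-41)**2 = 1681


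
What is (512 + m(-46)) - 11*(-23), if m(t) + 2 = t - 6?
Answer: 711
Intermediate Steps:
m(t) = -8 + t (m(t) = -2 + (t - 6) = -2 + (-6 + t) = -8 + t)
(512 + m(-46)) - 11*(-23) = (512 + (-8 - 46)) - 11*(-23) = (512 - 54) + 253 = 458 + 253 = 711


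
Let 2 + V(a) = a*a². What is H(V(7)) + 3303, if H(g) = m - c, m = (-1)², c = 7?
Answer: 3297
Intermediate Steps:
V(a) = -2 + a³ (V(a) = -2 + a*a² = -2 + a³)
m = 1
H(g) = -6 (H(g) = 1 - 1*7 = 1 - 7 = -6)
H(V(7)) + 3303 = -6 + 3303 = 3297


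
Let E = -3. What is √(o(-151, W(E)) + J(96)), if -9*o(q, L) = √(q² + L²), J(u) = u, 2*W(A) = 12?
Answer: √(864 - √22837)/3 ≈ 8.8999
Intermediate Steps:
W(A) = 6 (W(A) = (½)*12 = 6)
o(q, L) = -√(L² + q²)/9 (o(q, L) = -√(q² + L²)/9 = -√(L² + q²)/9)
√(o(-151, W(E)) + J(96)) = √(-√(6² + (-151)²)/9 + 96) = √(-√(36 + 22801)/9 + 96) = √(-√22837/9 + 96) = √(96 - √22837/9)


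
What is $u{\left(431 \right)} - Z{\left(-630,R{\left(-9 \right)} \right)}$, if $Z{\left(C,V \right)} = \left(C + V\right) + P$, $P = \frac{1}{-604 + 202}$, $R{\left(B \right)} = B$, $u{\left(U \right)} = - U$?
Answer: $\frac{83617}{402} \approx 208.0$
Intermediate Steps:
$P = - \frac{1}{402}$ ($P = \frac{1}{-402} = - \frac{1}{402} \approx -0.0024876$)
$Z{\left(C,V \right)} = - \frac{1}{402} + C + V$ ($Z{\left(C,V \right)} = \left(C + V\right) - \frac{1}{402} = - \frac{1}{402} + C + V$)
$u{\left(431 \right)} - Z{\left(-630,R{\left(-9 \right)} \right)} = \left(-1\right) 431 - \left(- \frac{1}{402} - 630 - 9\right) = -431 - - \frac{256879}{402} = -431 + \frac{256879}{402} = \frac{83617}{402}$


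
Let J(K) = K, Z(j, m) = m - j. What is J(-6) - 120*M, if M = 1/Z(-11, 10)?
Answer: -82/7 ≈ -11.714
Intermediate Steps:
M = 1/21 (M = 1/(10 - 1*(-11)) = 1/(10 + 11) = 1/21 ≈ 0.047619)
J(-6) - 120*M = -6 - 120*1/21 = -6 - 40/7 = -82/7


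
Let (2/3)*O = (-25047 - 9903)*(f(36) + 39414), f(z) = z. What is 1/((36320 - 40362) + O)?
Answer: -1/2068170292 ≈ -4.8352e-10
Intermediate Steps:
O = -2068166250 (O = 3*((-25047 - 9903)*(36 + 39414))/2 = 3*(-34950*39450)/2 = (3/2)*(-1378777500) = -2068166250)
1/((36320 - 40362) + O) = 1/((36320 - 40362) - 2068166250) = 1/(-4042 - 2068166250) = 1/(-2068170292) = -1/2068170292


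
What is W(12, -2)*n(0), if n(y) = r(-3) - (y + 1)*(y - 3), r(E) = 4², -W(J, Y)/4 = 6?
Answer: -456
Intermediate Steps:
W(J, Y) = -24 (W(J, Y) = -4*6 = -24)
r(E) = 16
n(y) = 16 - (1 + y)*(-3 + y) (n(y) = 16 - (y + 1)*(y - 3) = 16 - (1 + y)*(-3 + y))
W(12, -2)*n(0) = -24*(19 - 1*0² + 2*0) = -24*(19 - 1*0 + 0) = -24*(19 + 0 + 0) = -24*19 = -456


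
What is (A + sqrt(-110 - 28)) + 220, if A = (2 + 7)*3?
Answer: 247 + I*sqrt(138) ≈ 247.0 + 11.747*I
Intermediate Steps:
A = 27 (A = 9*3 = 27)
(A + sqrt(-110 - 28)) + 220 = (27 + sqrt(-110 - 28)) + 220 = (27 + sqrt(-138)) + 220 = (27 + I*sqrt(138)) + 220 = 247 + I*sqrt(138)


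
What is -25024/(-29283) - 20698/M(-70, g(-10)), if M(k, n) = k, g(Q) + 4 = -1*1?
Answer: 303925607/1024905 ≈ 296.54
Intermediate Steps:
g(Q) = -5 (g(Q) = -4 - 1*1 = -4 - 1 = -5)
-25024/(-29283) - 20698/M(-70, g(-10)) = -25024/(-29283) - 20698/(-70) = -25024*(-1/29283) - 20698*(-1/70) = 25024/29283 + 10349/35 = 303925607/1024905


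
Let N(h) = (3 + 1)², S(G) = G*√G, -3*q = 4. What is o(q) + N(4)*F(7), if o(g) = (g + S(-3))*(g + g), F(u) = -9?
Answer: -1264/9 + 8*I*√3 ≈ -140.44 + 13.856*I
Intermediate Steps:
q = -4/3 (q = -⅓*4 = -4/3 ≈ -1.3333)
S(G) = G^(3/2)
N(h) = 16 (N(h) = 4² = 16)
o(g) = 2*g*(g - 3*I*√3) (o(g) = (g + (-3)^(3/2))*(g + g) = (g - 3*I*√3)*(2*g) = 2*g*(g - 3*I*√3))
o(q) + N(4)*F(7) = 2*(-4/3)*(-4/3 - 3*I*√3) + 16*(-9) = (32/9 + 8*I*√3) - 144 = -1264/9 + 8*I*√3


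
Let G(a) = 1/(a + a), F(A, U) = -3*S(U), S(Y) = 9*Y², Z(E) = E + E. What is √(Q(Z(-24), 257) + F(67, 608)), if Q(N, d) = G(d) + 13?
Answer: I*√2636917818826/514 ≈ 3159.3*I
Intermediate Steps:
Z(E) = 2*E
F(A, U) = -27*U²
G(a) = 1/(2*a)
Q(N, d) = 13 + 1/(2*d) (Q(N, d) = 1/(2*d) + 13 = 13 + 1/(2*d))
√(Q(Z(-24), 257) + F(67, 608)) = √((13 + (½)/257) - 27*608²) = √((13 + (½)*(1/257)) - 27*369664) = √((13 + 1/514) - 9980928) = √(6683/514 - 9980928) = √(-5130190309/514) = I*√2636917818826/514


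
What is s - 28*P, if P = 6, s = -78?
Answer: -246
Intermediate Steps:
s - 28*P = -78 - 28*6 = -78 - 168 = -246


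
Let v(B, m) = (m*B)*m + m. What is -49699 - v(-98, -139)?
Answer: 1843898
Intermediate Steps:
v(B, m) = m + B*m² (v(B, m) = (B*m)*m + m = B*m² + m = m + B*m²)
-49699 - v(-98, -139) = -49699 - (-139)*(1 - 98*(-139)) = -49699 - (-139)*(1 + 13622) = -49699 - (-139)*13623 = -49699 - 1*(-1893597) = -49699 + 1893597 = 1843898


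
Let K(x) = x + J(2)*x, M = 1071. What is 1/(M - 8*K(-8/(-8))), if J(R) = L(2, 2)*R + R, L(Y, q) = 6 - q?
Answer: 1/983 ≈ 0.0010173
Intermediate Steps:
J(R) = 5*R (J(R) = (6 - 1*2)*R + R = (6 - 2)*R + R = 4*R + R = 5*R)
K(x) = 11*x (K(x) = x + (5*2)*x = x + 10*x = 11*x)
1/(M - 8*K(-8/(-8))) = 1/(1071 - 88*(-8/(-8))) = 1/(1071 - 88*(-8*(-1/8))) = 1/(1071 - 88) = 1/983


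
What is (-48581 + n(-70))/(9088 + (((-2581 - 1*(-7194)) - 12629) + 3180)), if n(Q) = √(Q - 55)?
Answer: -48581/4252 + 5*I*√5/4252 ≈ -11.425 + 0.0026294*I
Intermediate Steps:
n(Q) = √(-55 + Q)
(-48581 + n(-70))/(9088 + (((-2581 - 1*(-7194)) - 12629) + 3180)) = (-48581 + √(-55 - 70))/(9088 + (((-2581 - 1*(-7194)) - 12629) + 3180)) = (-48581 + √(-125))/(9088 + (((-2581 + 7194) - 12629) + 3180)) = (-48581 + 5*I*√5)/(9088 + ((4613 - 12629) + 3180)) = (-48581 + 5*I*√5)/(9088 + (-8016 + 3180)) = (-48581 + 5*I*√5)/(9088 - 4836) = (-48581 + 5*I*√5)/4252 = (-48581 + 5*I*√5)*(1/4252) = -48581/4252 + 5*I*√5/4252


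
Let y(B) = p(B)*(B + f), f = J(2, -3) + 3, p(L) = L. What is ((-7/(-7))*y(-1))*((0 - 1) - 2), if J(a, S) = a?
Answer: 12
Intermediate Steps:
f = 5 (f = 2 + 3 = 5)
y(B) = B*(5 + B) (y(B) = B*(B + 5) = B*(5 + B))
((-7/(-7))*y(-1))*((0 - 1) - 2) = ((-7/(-7))*(-(5 - 1)))*((0 - 1) - 2) = ((-7*(-⅐))*(-1*4))*(-1 - 2) = (1*(-4))*(-3) = -4*(-3) = 12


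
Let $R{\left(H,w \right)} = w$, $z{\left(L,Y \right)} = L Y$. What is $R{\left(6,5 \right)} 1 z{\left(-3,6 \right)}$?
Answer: $-90$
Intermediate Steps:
$R{\left(6,5 \right)} 1 z{\left(-3,6 \right)} = 5 \cdot 1 \left(\left(-3\right) 6\right) = 5 \left(-18\right) = -90$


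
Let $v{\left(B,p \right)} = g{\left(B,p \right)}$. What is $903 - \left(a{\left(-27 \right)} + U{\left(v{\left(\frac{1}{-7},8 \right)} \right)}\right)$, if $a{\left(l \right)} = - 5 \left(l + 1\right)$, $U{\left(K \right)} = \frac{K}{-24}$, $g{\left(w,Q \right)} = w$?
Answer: $\frac{129863}{168} \approx 772.99$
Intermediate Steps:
$v{\left(B,p \right)} = B$
$U{\left(K \right)} = - \frac{K}{24}$ ($U{\left(K \right)} = K \left(- \frac{1}{24}\right) = - \frac{K}{24}$)
$a{\left(l \right)} = -5 - 5 l$ ($a{\left(l \right)} = - 5 \left(1 + l\right) = -5 - 5 l$)
$903 - \left(a{\left(-27 \right)} + U{\left(v{\left(\frac{1}{-7},8 \right)} \right)}\right) = 903 - \left(\left(-5 - -135\right) - \frac{1}{24 \left(-7\right)}\right) = 903 - \left(\left(-5 + 135\right) - - \frac{1}{168}\right) = 903 - \left(130 + \frac{1}{168}\right) = 903 - \frac{21841}{168} = \frac{129863}{168}$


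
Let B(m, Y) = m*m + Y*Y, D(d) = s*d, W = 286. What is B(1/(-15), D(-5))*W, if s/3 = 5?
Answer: 361969036/225 ≈ 1.6088e+6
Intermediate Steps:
s = 15 (s = 3*5 = 15)
D(d) = 15*d
B(m, Y) = Y**2 + m**2 (B(m, Y) = m**2 + Y**2 = Y**2 + m**2)
B(1/(-15), D(-5))*W = ((15*(-5))**2 + (1/(-15))**2)*286 = ((-75)**2 + (-1/15)**2)*286 = (5625 + 1/225)*286 = (1265626/225)*286 = 361969036/225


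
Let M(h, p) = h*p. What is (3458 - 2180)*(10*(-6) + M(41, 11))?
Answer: 499698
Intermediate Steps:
(3458 - 2180)*(10*(-6) + M(41, 11)) = (3458 - 2180)*(10*(-6) + 41*11) = 1278*(-60 + 451) = 1278*391 = 499698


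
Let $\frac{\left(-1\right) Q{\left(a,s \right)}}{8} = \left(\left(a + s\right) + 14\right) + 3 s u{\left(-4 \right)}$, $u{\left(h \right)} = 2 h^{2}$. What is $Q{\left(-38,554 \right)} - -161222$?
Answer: $-268490$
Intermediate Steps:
$Q{\left(a,s \right)} = -112 - 776 s - 8 a$ ($Q{\left(a,s \right)} = - 8 \left(\left(\left(a + s\right) + 14\right) + 3 s 2 \left(-4\right)^{2}\right) = - 8 \left(\left(14 + a + s\right) + 3 s 2 \cdot 16\right) = - 8 \left(\left(14 + a + s\right) + 3 s 32\right) = - 8 \left(\left(14 + a + s\right) + 96 s\right) = - 8 \left(14 + a + 97 s\right) = -112 - 776 s - 8 a$)
$Q{\left(-38,554 \right)} - -161222 = \left(-112 - 429904 - -304\right) - -161222 = \left(-112 - 429904 + 304\right) + 161222 = -429712 + 161222 = -268490$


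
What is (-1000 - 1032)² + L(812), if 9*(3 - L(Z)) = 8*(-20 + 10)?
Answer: 37161323/9 ≈ 4.1290e+6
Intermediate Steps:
L(Z) = 107/9 (L(Z) = 3 - 8*(-20 + 10)/9 = 3 - 8*(-10)/9 = 3 - ⅑*(-80) = 3 + 80/9 = 107/9)
(-1000 - 1032)² + L(812) = (-1000 - 1032)² + 107/9 = (-2032)² + 107/9 = 4129024 + 107/9 = 37161323/9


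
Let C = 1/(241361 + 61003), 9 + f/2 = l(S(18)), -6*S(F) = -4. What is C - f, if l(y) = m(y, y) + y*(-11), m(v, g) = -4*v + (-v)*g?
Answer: 11758601/302364 ≈ 38.889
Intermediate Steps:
S(F) = ⅔ (S(F) = -⅙*(-4) = ⅔)
m(v, g) = -4*v - g*v
l(y) = -11*y - y*(4 + y) (l(y) = -y*(4 + y) + y*(-11) = -y*(4 + y) - 11*y = -11*y - y*(4 + y))
f = -350/9 (f = -18 + 2*(2*(-15 - 1*⅔)/3) = -18 + 2*(2*(-15 - ⅔)/3) = -18 + 2*((⅔)*(-47/3)) = -18 + 2*(-94/9) = -18 - 188/9 = -350/9 ≈ -38.889)
C = 1/302364 ≈ 3.3073e-6
C - f = 1/302364 - 1*(-350/9) = 1/302364 + 350/9 = 11758601/302364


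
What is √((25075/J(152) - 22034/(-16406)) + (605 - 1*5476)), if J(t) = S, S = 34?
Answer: 3*I*√123577587978/16406 ≈ 64.282*I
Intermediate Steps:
J(t) = 34
√((25075/J(152) - 22034/(-16406)) + (605 - 1*5476)) = √((25075/34 - 22034/(-16406)) + (605 - 1*5476)) = √((25075*(1/34) - 22034*(-1/16406)) + (605 - 5476)) = √((1475/2 + 11017/8203) - 4871) = √(12121459/16406 - 4871) = √(-67792167/16406) = 3*I*√123577587978/16406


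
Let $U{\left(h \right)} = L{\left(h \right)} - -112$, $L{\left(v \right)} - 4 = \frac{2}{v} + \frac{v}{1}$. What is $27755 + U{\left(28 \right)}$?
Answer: $\frac{390587}{14} \approx 27899.0$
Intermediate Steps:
$L{\left(v \right)} = 4 + v + \frac{2}{v}$ ($L{\left(v \right)} = 4 + \left(\frac{2}{v} + \frac{v}{1}\right) = 4 + \left(\frac{2}{v} + v 1\right) = 4 + \left(\frac{2}{v} + v\right) = 4 + \left(v + \frac{2}{v}\right) = 4 + v + \frac{2}{v}$)
$U{\left(h \right)} = 116 + h + \frac{2}{h}$ ($U{\left(h \right)} = \left(4 + h + \frac{2}{h}\right) - -112 = \left(4 + h + \frac{2}{h}\right) + 112 = 116 + h + \frac{2}{h}$)
$27755 + U{\left(28 \right)} = 27755 + \left(116 + 28 + \frac{2}{28}\right) = 27755 + \left(116 + 28 + 2 \cdot \frac{1}{28}\right) = 27755 + \left(116 + 28 + \frac{1}{14}\right) = 27755 + \frac{2017}{14} = \frac{390587}{14}$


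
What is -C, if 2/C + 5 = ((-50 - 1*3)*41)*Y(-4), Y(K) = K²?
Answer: 2/34773 ≈ 5.7516e-5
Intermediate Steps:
C = -2/34773 (C = 2/(-5 + ((-50 - 1*3)*41)*(-4)²) = 2/(-5 + ((-50 - 3)*41)*16) = 2/(-5 - 53*41*16) = 2/(-5 - 2173*16) = 2/(-5 - 34768) = 2/(-34773) = 2*(-1/34773) = -2/34773 ≈ -5.7516e-5)
-C = -1*(-2/34773) = 2/34773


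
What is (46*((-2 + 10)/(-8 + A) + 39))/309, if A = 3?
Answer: 8602/1545 ≈ 5.5676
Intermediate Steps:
(46*((-2 + 10)/(-8 + A) + 39))/309 = (46*((-2 + 10)/(-8 + 3) + 39))/309 = (46*(8/(-5) + 39))*(1/309) = (46*(8*(-⅕) + 39))*(1/309) = (46*(-8/5 + 39))*(1/309) = (46*(187/5))*(1/309) = (8602/5)*(1/309) = 8602/1545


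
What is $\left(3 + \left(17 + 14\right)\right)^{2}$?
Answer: $1156$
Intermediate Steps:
$\left(3 + \left(17 + 14\right)\right)^{2} = \left(3 + 31\right)^{2} = 34^{2} = 1156$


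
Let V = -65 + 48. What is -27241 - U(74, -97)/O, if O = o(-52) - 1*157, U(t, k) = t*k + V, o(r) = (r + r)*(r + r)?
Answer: -290354624/10659 ≈ -27240.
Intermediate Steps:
V = -17
o(r) = 4*r² (o(r) = (2*r)*(2*r) = 4*r²)
U(t, k) = -17 + k*t (U(t, k) = t*k - 17 = k*t - 17 = -17 + k*t)
O = 10659 (O = 4*(-52)² - 1*157 = 4*2704 - 157 = 10816 - 157 = 10659)
-27241 - U(74, -97)/O = -27241 - (-17 - 97*74)/10659 = -27241 - (-17 - 7178)/10659 = -27241 - (-7195)/10659 = -27241 - 1*(-7195/10659) = -27241 + 7195/10659 = -290354624/10659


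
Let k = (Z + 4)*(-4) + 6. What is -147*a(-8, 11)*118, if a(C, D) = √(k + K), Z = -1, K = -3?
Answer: -52038*I ≈ -52038.0*I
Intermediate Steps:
k = -6 (k = (-1 + 4)*(-4) + 6 = 3*(-4) + 6 = -12 + 6 = -6)
a(C, D) = 3*I (a(C, D) = √(-6 - 3) = √(-9) = 3*I)
-147*a(-8, 11)*118 = -441*I*118 = -52038*I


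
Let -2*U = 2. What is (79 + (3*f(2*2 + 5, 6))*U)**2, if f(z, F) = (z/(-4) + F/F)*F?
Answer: 41209/4 ≈ 10302.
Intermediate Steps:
U = -1 (U = -1/2*2 = -1)
f(z, F) = F*(1 - z/4) (f(z, F) = (z*(-1/4) + 1)*F = (-z/4 + 1)*F = (1 - z/4)*F = F*(1 - z/4))
(79 + (3*f(2*2 + 5, 6))*U)**2 = (79 + (3*((1/4)*6*(4 - (2*2 + 5))))*(-1))**2 = (79 + (3*((1/4)*6*(4 - (4 + 5))))*(-1))**2 = (79 + (3*((1/4)*6*(4 - 1*9)))*(-1))**2 = (79 + (3*((1/4)*6*(4 - 9)))*(-1))**2 = (79 + (3*((1/4)*6*(-5)))*(-1))**2 = (79 + (3*(-15/2))*(-1))**2 = (79 - 45/2*(-1))**2 = (79 + 45/2)**2 = (203/2)**2 = 41209/4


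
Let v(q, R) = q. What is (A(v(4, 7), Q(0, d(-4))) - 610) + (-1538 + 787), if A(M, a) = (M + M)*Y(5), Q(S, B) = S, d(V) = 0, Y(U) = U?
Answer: -1321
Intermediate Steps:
A(M, a) = 10*M (A(M, a) = (M + M)*5 = (2*M)*5 = 10*M)
(A(v(4, 7), Q(0, d(-4))) - 610) + (-1538 + 787) = (10*4 - 610) + (-1538 + 787) = (40 - 610) - 751 = -570 - 751 = -1321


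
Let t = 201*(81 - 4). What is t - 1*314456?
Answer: -298979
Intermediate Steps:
t = 15477 (t = 201*77 = 15477)
t - 1*314456 = 15477 - 1*314456 = 15477 - 314456 = -298979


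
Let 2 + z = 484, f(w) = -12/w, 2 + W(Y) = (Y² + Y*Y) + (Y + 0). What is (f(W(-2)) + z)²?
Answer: 229441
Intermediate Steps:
W(Y) = -2 + Y + 2*Y² (W(Y) = -2 + ((Y² + Y*Y) + (Y + 0)) = -2 + ((Y² + Y²) + Y) = -2 + (2*Y² + Y) = -2 + (Y + 2*Y²) = -2 + Y + 2*Y²)
z = 482 (z = -2 + 484 = 482)
(f(W(-2)) + z)² = (-12/(-2 - 2 + 2*(-2)²) + 482)² = (-12/(-2 - 2 + 2*4) + 482)² = (-12/(-2 - 2 + 8) + 482)² = (-12/4 + 482)² = (-12*¼ + 482)² = (-3 + 482)² = 479² = 229441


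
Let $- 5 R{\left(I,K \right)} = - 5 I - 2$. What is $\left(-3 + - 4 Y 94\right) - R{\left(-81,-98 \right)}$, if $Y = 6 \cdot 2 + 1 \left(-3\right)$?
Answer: $- \frac{16532}{5} \approx -3306.4$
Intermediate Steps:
$Y = 9$ ($Y = 12 - 3 = 9$)
$R{\left(I,K \right)} = \frac{2}{5} + I$ ($R{\left(I,K \right)} = - \frac{- 5 I - 2}{5} = - \frac{-2 - 5 I}{5} = \frac{2}{5} + I$)
$\left(-3 + - 4 Y 94\right) - R{\left(-81,-98 \right)} = \left(-3 + \left(-4\right) 9 \cdot 94\right) - \left(\frac{2}{5} - 81\right) = \left(-3 - 3384\right) - - \frac{403}{5} = \left(-3 - 3384\right) + \frac{403}{5} = -3387 + \frac{403}{5} = - \frac{16532}{5}$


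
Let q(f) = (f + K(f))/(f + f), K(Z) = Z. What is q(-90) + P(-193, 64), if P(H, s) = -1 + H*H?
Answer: 37249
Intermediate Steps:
P(H, s) = -1 + H²
q(f) = 1 (q(f) = (f + f)/(f + f) = (2*f)/((2*f)) = (2*f)*(1/(2*f)) = 1)
q(-90) + P(-193, 64) = 1 + (-1 + (-193)²) = 1 + (-1 + 37249) = 1 + 37248 = 37249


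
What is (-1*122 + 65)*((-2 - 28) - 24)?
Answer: 3078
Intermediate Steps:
(-1*122 + 65)*((-2 - 28) - 24) = (-122 + 65)*(-30 - 24) = -57*(-54) = 3078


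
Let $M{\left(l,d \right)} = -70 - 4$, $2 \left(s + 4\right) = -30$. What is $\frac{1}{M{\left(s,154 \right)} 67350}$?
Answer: $- \frac{1}{4983900} \approx -2.0065 \cdot 10^{-7}$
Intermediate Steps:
$s = -19$ ($s = -4 + \frac{1}{2} \left(-30\right) = -4 - 15 = -19$)
$M{\left(l,d \right)} = -74$ ($M{\left(l,d \right)} = -70 - 4 = -74$)
$\frac{1}{M{\left(s,154 \right)} 67350} = \frac{1}{\left(-74\right) 67350} = \left(- \frac{1}{74}\right) \frac{1}{67350} = - \frac{1}{4983900}$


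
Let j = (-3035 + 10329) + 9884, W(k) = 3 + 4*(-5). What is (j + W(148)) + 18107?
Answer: 35268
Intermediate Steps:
W(k) = -17 (W(k) = 3 - 20 = -17)
j = 17178 (j = 7294 + 9884 = 17178)
(j + W(148)) + 18107 = (17178 - 17) + 18107 = 17161 + 18107 = 35268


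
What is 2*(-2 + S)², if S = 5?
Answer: 18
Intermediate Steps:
2*(-2 + S)² = 2*(-2 + 5)² = 2*3² = 2*9 = 18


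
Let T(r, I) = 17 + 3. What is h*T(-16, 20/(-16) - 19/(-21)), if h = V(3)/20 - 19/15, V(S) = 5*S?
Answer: -31/3 ≈ -10.333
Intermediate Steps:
T(r, I) = 20
h = -31/60 (h = (5*3)/20 - 19/15 = 15*(1/20) - 19*1/15 = 3/4 - 19/15 = -31/60 ≈ -0.51667)
h*T(-16, 20/(-16) - 19/(-21)) = -31/60*20 = -31/3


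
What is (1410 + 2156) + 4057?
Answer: 7623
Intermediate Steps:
(1410 + 2156) + 4057 = 3566 + 4057 = 7623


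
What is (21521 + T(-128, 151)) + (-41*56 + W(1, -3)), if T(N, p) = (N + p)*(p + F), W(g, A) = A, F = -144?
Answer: 19383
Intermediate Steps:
T(N, p) = (-144 + p)*(N + p) (T(N, p) = (N + p)*(p - 144) = (N + p)*(-144 + p) = (-144 + p)*(N + p))
(21521 + T(-128, 151)) + (-41*56 + W(1, -3)) = (21521 + (151² - 144*(-128) - 144*151 - 128*151)) + (-41*56 - 3) = (21521 + (22801 + 18432 - 21744 - 19328)) + (-2296 - 3) = (21521 + 161) - 2299 = 21682 - 2299 = 19383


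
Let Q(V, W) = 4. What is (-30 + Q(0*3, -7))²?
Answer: 676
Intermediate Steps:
(-30 + Q(0*3, -7))² = (-30 + 4)² = (-26)² = 676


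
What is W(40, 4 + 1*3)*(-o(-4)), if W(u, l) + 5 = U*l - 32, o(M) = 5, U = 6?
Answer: -25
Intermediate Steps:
W(u, l) = -37 + 6*l (W(u, l) = -5 + (6*l - 32) = -5 + (-32 + 6*l) = -37 + 6*l)
W(40, 4 + 1*3)*(-o(-4)) = (-37 + 6*(4 + 1*3))*(-1*5) = (-37 + 6*(4 + 3))*(-5) = (-37 + 6*7)*(-5) = (-37 + 42)*(-5) = 5*(-5) = -25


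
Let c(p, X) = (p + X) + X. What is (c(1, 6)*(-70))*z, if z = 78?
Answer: -70980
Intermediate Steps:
c(p, X) = p + 2*X (c(p, X) = (X + p) + X = p + 2*X)
(c(1, 6)*(-70))*z = ((1 + 2*6)*(-70))*78 = ((1 + 12)*(-70))*78 = (13*(-70))*78 = -910*78 = -70980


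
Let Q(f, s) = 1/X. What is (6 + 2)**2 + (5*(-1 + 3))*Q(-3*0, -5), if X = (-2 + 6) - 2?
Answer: 69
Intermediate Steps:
X = 2 (X = 4 - 2 = 2)
Q(f, s) = 1/2
(6 + 2)**2 + (5*(-1 + 3))*Q(-3*0, -5) = (6 + 2)**2 + (5*(-1 + 3))*(1/2) = 8**2 + (5*2)*(1/2) = 64 + 10*(1/2) = 64 + 5 = 69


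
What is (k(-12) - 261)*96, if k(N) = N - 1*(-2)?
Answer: -26016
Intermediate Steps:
k(N) = 2 + N (k(N) = N + 2 = 2 + N)
(k(-12) - 261)*96 = ((2 - 12) - 261)*96 = (-10 - 261)*96 = -271*96 = -26016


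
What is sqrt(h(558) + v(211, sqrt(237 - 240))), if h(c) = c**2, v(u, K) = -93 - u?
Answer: 2*sqrt(77765) ≈ 557.73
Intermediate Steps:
sqrt(h(558) + v(211, sqrt(237 - 240))) = sqrt(558**2 + (-93 - 1*211)) = sqrt(311364 + (-93 - 211)) = sqrt(311364 - 304) = sqrt(311060) = 2*sqrt(77765)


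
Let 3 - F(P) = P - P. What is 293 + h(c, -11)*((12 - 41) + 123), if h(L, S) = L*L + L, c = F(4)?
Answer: 1421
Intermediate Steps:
F(P) = 3 (F(P) = 3 - (P - P) = 3 - 1*0 = 3 + 0 = 3)
c = 3
h(L, S) = L + L**2 (h(L, S) = L**2 + L = L + L**2)
293 + h(c, -11)*((12 - 41) + 123) = 293 + (3*(1 + 3))*((12 - 41) + 123) = 293 + (3*4)*(-29 + 123) = 293 + 12*94 = 293 + 1128 = 1421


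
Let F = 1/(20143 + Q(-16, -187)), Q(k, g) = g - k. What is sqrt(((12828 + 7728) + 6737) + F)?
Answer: sqrt(2721663314421)/9986 ≈ 165.21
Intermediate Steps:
F = 1/19972 (F = 1/(20143 + (-187 - 1*(-16))) = 1/(20143 + (-187 + 16)) = 1/(20143 - 171) = 1/19972 ≈ 5.0070e-5)
sqrt(((12828 + 7728) + 6737) + F) = sqrt(((12828 + 7728) + 6737) + 1/19972) = sqrt((20556 + 6737) + 1/19972) = sqrt(27293 + 1/19972) = sqrt(545095797/19972) = sqrt(2721663314421)/9986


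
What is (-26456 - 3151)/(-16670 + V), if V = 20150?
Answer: -9869/1160 ≈ -8.5078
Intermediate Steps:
(-26456 - 3151)/(-16670 + V) = (-26456 - 3151)/(-16670 + 20150) = -29607/3480 = -29607*1/3480 = -9869/1160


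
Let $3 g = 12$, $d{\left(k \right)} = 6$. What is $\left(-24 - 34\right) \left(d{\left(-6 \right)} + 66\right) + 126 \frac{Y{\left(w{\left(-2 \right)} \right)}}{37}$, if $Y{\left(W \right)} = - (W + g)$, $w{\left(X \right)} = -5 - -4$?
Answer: $- \frac{154890}{37} \approx -4186.2$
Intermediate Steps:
$w{\left(X \right)} = -1$ ($w{\left(X \right)} = -5 + 4 = -1$)
$g = 4$ ($g = \frac{1}{3} \cdot 12 = 4$)
$Y{\left(W \right)} = -4 - W$ ($Y{\left(W \right)} = - (W + 4) = - (4 + W) = -4 - W$)
$\left(-24 - 34\right) \left(d{\left(-6 \right)} + 66\right) + 126 \frac{Y{\left(w{\left(-2 \right)} \right)}}{37} = \left(-24 - 34\right) \left(6 + 66\right) + 126 \frac{-4 - -1}{37} = \left(-58\right) 72 + 126 \left(-4 + 1\right) \frac{1}{37} = -4176 + 126 \left(\left(-3\right) \frac{1}{37}\right) = -4176 + 126 \left(- \frac{3}{37}\right) = -4176 - \frac{378}{37} = - \frac{154890}{37}$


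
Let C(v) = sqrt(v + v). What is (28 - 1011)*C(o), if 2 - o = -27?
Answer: -983*sqrt(58) ≈ -7486.3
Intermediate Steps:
o = 29 (o = 2 - 1*(-27) = 2 + 27 = 29)
C(v) = sqrt(2)*sqrt(v) (C(v) = sqrt(2*v) = sqrt(2)*sqrt(v))
(28 - 1011)*C(o) = (28 - 1011)*(sqrt(2)*sqrt(29)) = -983*sqrt(58)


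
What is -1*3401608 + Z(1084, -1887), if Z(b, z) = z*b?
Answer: -5447116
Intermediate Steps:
Z(b, z) = b*z
-1*3401608 + Z(1084, -1887) = -1*3401608 + 1084*(-1887) = -3401608 - 2045508 = -5447116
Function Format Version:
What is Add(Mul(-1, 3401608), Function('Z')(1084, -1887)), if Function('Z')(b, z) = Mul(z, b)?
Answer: -5447116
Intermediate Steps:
Function('Z')(b, z) = Mul(b, z)
Add(Mul(-1, 3401608), Function('Z')(1084, -1887)) = Add(Mul(-1, 3401608), Mul(1084, -1887)) = Add(-3401608, -2045508) = -5447116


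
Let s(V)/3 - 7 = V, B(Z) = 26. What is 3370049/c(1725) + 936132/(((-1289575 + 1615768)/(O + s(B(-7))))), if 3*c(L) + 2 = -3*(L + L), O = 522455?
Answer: 1686896181178895/1125583312 ≈ 1.4987e+6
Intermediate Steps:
c(L) = -⅔ - 2*L (c(L) = -⅔ + (-3*(L + L))/3 = -⅔ + (-6*L)/3 = -⅔ - 2*L)
s(V) = 21 + 3*V
3370049/c(1725) + 936132/(((-1289575 + 1615768)/(O + s(B(-7))))) = 3370049/(-⅔ - 2*1725) + 936132/(((-1289575 + 1615768)/(522455 + (21 + 3*26)))) = 3370049/(-⅔ - 3450) + 936132/((326193/(522455 + (21 + 78)))) = 3370049/(-10352/3) + 936132/((326193/(522455 + 99))) = 3370049*(-3/10352) + 936132/((326193/522554)) = -10110147/10352 + 936132/((326193*(1/522554))) = -10110147/10352 + 936132/(326193/522554) = -10110147/10352 + 936132*(522554/326193) = -10110147/10352 + 163059840376/108731 = 1686896181178895/1125583312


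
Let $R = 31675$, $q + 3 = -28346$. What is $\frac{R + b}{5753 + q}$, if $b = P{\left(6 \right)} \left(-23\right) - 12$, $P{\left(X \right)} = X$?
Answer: $- \frac{31525}{22596} \approx -1.3952$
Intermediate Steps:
$q = -28349$ ($q = -3 - 28346 = -28349$)
$b = -150$ ($b = 6 \left(-23\right) - 12 = -138 - 12 = -150$)
$\frac{R + b}{5753 + q} = \frac{31675 - 150}{5753 - 28349} = \frac{31525}{-22596} = 31525 \left(- \frac{1}{22596}\right) = - \frac{31525}{22596}$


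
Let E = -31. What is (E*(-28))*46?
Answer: 39928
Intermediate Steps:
(E*(-28))*46 = -31*(-28)*46 = 868*46 = 39928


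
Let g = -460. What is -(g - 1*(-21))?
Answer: 439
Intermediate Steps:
-(g - 1*(-21)) = -(-460 - 1*(-21)) = -(-460 + 21) = -1*(-439) = 439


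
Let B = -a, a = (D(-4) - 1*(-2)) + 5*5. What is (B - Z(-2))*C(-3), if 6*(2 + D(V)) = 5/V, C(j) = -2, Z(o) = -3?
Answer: 523/12 ≈ 43.583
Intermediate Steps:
D(V) = -2 + 5/(6*V) (D(V) = -2 + (5/V)/6 = -2 + 5/(6*V))
a = 595/24 (a = ((-2 + (5/6)/(-4)) - 1*(-2)) + 5*5 = ((-2 + (5/6)*(-1/4)) + 2) + 25 = ((-2 - 5/24) + 2) + 25 = (-53/24 + 2) + 25 = -5/24 + 25 = 595/24 ≈ 24.792)
B = -595/24 (B = -1*595/24 = -595/24 ≈ -24.792)
(B - Z(-2))*C(-3) = (-595/24 - 1*(-3))*(-2) = (-595/24 + 3)*(-2) = -523/24*(-2) = 523/12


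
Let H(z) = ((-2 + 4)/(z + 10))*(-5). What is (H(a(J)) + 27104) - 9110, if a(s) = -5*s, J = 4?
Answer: 17995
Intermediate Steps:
H(z) = -10/(10 + z) (H(z) = (2/(10 + z))*(-5) = -10/(10 + z))
(H(a(J)) + 27104) - 9110 = (-10/(10 - 5*4) + 27104) - 9110 = (-10/(10 - 20) + 27104) - 9110 = (-10/(-10) + 27104) - 9110 = (-10*(-1/10) + 27104) - 9110 = (1 + 27104) - 9110 = 27105 - 9110 = 17995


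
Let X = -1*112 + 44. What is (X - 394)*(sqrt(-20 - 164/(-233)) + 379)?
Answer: -175098 - 1848*I*sqrt(65473)/233 ≈ -1.751e+5 - 2029.4*I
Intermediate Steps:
X = -68 (X = -112 + 44 = -68)
(X - 394)*(sqrt(-20 - 164/(-233)) + 379) = (-68 - 394)*(sqrt(-20 - 164/(-233)) + 379) = -462*(sqrt(-20 - 164*(-1/233)) + 379) = -462*(sqrt(-20 + 164/233) + 379) = -462*(sqrt(-4496/233) + 379) = -462*(4*I*sqrt(65473)/233 + 379) = -462*(379 + 4*I*sqrt(65473)/233) = -175098 - 1848*I*sqrt(65473)/233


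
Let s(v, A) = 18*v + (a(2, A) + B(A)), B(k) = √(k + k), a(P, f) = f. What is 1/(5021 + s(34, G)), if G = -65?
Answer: 2784/15501377 - I*√130/31002754 ≈ 0.0001796 - 3.6777e-7*I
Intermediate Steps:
B(k) = √2*√k (B(k) = √(2*k) = √2*√k)
s(v, A) = A + 18*v + √2*√A (s(v, A) = 18*v + (A + √2*√A) = A + 18*v + √2*√A)
1/(5021 + s(34, G)) = 1/(5021 + (-65 + 18*34 + √2*√(-65))) = 1/(5021 + (-65 + 612 + √2*(I*√65))) = 1/(5021 + (-65 + 612 + I*√130)) = 1/(5021 + (547 + I*√130)) = 1/(5568 + I*√130)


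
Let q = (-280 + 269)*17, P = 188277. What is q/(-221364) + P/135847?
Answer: 3791195747/2733785028 ≈ 1.3868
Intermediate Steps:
q = -187 (q = -11*17 = -187)
q/(-221364) + P/135847 = -187/(-221364) + 188277/135847 = -187*(-1/221364) + 188277*(1/135847) = 17/20124 + 188277/135847 = 3791195747/2733785028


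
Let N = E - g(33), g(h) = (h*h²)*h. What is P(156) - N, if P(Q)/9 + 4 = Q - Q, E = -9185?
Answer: 1195070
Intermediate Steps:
P(Q) = -36 (P(Q) = -36 + 9*(Q - Q) = -36 + 9*0 = -36 + 0 = -36)
g(h) = h⁴ (g(h) = h³*h = h⁴)
N = -1195106 (N = -9185 - 1*33⁴ = -9185 - 1*1185921 = -9185 - 1185921 = -1195106)
P(156) - N = -36 - 1*(-1195106) = -36 + 1195106 = 1195070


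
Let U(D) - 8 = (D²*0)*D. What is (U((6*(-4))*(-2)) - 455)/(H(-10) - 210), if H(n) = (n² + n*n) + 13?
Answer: -149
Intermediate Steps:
H(n) = 13 + 2*n² (H(n) = (n² + n²) + 13 = 2*n² + 13 = 13 + 2*n²)
U(D) = 8 (U(D) = 8 + (D²*0)*D = 8 + 0*D = 8 + 0 = 8)
(U((6*(-4))*(-2)) - 455)/(H(-10) - 210) = (8 - 455)/((13 + 2*(-10)²) - 210) = -447/((13 + 2*100) - 210) = -447/((13 + 200) - 210) = -447/(213 - 210) = -447/3 = -447*⅓ = -149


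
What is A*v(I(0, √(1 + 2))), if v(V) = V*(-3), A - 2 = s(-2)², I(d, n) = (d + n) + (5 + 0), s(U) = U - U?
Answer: -30 - 6*√3 ≈ -40.392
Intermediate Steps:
s(U) = 0
I(d, n) = 5 + d + n (I(d, n) = (d + n) + 5 = 5 + d + n)
A = 2 (A = 2 + 0² = 2 + 0 = 2)
v(V) = -3*V
A*v(I(0, √(1 + 2))) = 2*(-3*(5 + 0 + √(1 + 2))) = 2*(-3*(5 + 0 + √3)) = 2*(-3*(5 + √3)) = 2*(-15 - 3*√3) = -30 - 6*√3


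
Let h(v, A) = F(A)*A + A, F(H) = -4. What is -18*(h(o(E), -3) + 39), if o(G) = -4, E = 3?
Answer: -864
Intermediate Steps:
h(v, A) = -3*A (h(v, A) = -4*A + A = -3*A)
-18*(h(o(E), -3) + 39) = -18*(-3*(-3) + 39) = -18*(9 + 39) = -18*48 = -864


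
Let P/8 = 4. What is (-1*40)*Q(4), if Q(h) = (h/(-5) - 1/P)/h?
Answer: 133/16 ≈ 8.3125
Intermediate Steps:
P = 32 (P = 8*4 = 32)
Q(h) = (-1/32 - h/5)/h (Q(h) = (h/(-5) - 1/32)/h = (h*(-⅕) - 1*1/32)/h = (-h/5 - 1/32)/h = (-1/32 - h/5)/h)
(-1*40)*Q(4) = (-1*40)*((1/160)*(-5 - 32*4)/4) = -(-5 - 128)/(4*4) = -(-133)/(4*4) = -40*(-133/640) = 133/16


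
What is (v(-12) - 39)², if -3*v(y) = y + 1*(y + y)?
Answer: 729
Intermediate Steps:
v(y) = -y (v(y) = -(y + 1*(y + y))/3 = -(y + 1*(2*y))/3 = -(y + 2*y)/3 = -y)
(v(-12) - 39)² = (-1*(-12) - 39)² = (12 - 39)² = (-27)² = 729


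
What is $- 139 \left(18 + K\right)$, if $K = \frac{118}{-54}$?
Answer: $- \frac{59353}{27} \approx -2198.3$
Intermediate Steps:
$K = - \frac{59}{27}$ ($K = 118 \left(- \frac{1}{54}\right) = - \frac{59}{27} \approx -2.1852$)
$- 139 \left(18 + K\right) = - 139 \left(18 - \frac{59}{27}\right) = \left(-139\right) \frac{427}{27} = - \frac{59353}{27}$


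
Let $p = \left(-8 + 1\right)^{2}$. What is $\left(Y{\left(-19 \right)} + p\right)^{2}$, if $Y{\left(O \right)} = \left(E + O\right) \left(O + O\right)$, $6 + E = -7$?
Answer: $1600225$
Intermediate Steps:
$E = -13$ ($E = -6 - 7 = -13$)
$Y{\left(O \right)} = 2 O \left(-13 + O\right)$ ($Y{\left(O \right)} = \left(-13 + O\right) \left(O + O\right) = \left(-13 + O\right) 2 O = 2 O \left(-13 + O\right)$)
$p = 49$ ($p = \left(-7\right)^{2} = 49$)
$\left(Y{\left(-19 \right)} + p\right)^{2} = \left(2 \left(-19\right) \left(-13 - 19\right) + 49\right)^{2} = \left(2 \left(-19\right) \left(-32\right) + 49\right)^{2} = \left(1216 + 49\right)^{2} = 1265^{2} = 1600225$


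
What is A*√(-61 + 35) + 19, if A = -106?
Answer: 19 - 106*I*√26 ≈ 19.0 - 540.5*I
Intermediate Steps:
A*√(-61 + 35) + 19 = -106*√(-61 + 35) + 19 = -106*I*√26 + 19 = 19 - 106*I*√26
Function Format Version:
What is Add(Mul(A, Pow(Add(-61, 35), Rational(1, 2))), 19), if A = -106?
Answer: Add(19, Mul(-106, I, Pow(26, Rational(1, 2)))) ≈ Add(19.000, Mul(-540.50, I))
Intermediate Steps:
Add(Mul(A, Pow(Add(-61, 35), Rational(1, 2))), 19) = Add(Mul(-106, Pow(Add(-61, 35), Rational(1, 2))), 19) = Add(Mul(-106, Pow(-26, Rational(1, 2))), 19) = Add(Mul(-106, Mul(I, Pow(26, Rational(1, 2)))), 19) = Add(Mul(-106, I, Pow(26, Rational(1, 2))), 19) = Add(19, Mul(-106, I, Pow(26, Rational(1, 2))))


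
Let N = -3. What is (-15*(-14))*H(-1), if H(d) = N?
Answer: -630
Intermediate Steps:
H(d) = -3
(-15*(-14))*H(-1) = -15*(-14)*(-3) = 210*(-3) = -630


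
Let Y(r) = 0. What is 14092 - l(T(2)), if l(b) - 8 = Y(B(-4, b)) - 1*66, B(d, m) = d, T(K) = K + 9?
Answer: 14150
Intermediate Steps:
T(K) = 9 + K
l(b) = -58 (l(b) = 8 + (0 - 1*66) = 8 + (0 - 66) = 8 - 66 = -58)
14092 - l(T(2)) = 14092 - 1*(-58) = 14092 + 58 = 14150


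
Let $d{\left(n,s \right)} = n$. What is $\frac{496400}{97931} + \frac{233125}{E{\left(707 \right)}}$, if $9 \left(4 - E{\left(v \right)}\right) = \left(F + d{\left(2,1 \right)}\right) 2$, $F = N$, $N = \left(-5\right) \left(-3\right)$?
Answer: $\frac{205472472175}{195862} \approx 1.0491 \cdot 10^{6}$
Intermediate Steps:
$N = 15$
$F = 15$
$E{\left(v \right)} = \frac{2}{9}$ ($E{\left(v \right)} = 4 - \frac{\left(15 + 2\right) 2}{9} = 4 - \frac{17 \cdot 2}{9} = 4 - \frac{34}{9} = \frac{2}{9}$)
$\frac{496400}{97931} + \frac{233125}{E{\left(707 \right)}} = \frac{496400}{97931} + \frac{233125}{\frac{2}{9}} = 496400 \cdot \frac{1}{97931} + 233125 \cdot \frac{9}{2} = \frac{496400}{97931} + \frac{2098125}{2} = \frac{205472472175}{195862}$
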